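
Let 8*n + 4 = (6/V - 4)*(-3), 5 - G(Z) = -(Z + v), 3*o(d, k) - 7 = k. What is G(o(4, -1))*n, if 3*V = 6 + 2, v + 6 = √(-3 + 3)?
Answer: 5/32 ≈ 0.15625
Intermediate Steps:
o(d, k) = 7/3 + k/3
v = -6 (v = -6 + √(-3 + 3) = -6 + √0 = -6 + 0 = -6)
V = 8/3 (V = (6 + 2)/3 = (⅓)*8 = 8/3 ≈ 2.6667)
G(Z) = -1 + Z (G(Z) = 5 - (-1)*(Z - 6) = 5 - (-1)*(-6 + Z) = 5 - (6 - Z) = 5 + (-6 + Z) = -1 + Z)
n = 5/32 (n = -½ + ((6/(8/3) - 4)*(-3))/8 = -½ + ((6*(3/8) - 4)*(-3))/8 = -½ + ((9/4 - 4)*(-3))/8 = -½ + (-7/4*(-3))/8 = -½ + (⅛)*(21/4) = -½ + 21/32 = 5/32 ≈ 0.15625)
G(o(4, -1))*n = (-1 + (7/3 + (⅓)*(-1)))*(5/32) = (-1 + (7/3 - ⅓))*(5/32) = (-1 + 2)*(5/32) = 1*(5/32) = 5/32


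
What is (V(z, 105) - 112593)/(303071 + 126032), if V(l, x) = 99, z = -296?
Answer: -112494/429103 ≈ -0.26216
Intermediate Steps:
(V(z, 105) - 112593)/(303071 + 126032) = (99 - 112593)/(303071 + 126032) = -112494/429103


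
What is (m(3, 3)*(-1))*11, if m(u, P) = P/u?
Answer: -11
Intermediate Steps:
(m(3, 3)*(-1))*11 = ((3/3)*(-1))*11 = ((3*(⅓))*(-1))*11 = (1*(-1))*11 = -1*11 = -11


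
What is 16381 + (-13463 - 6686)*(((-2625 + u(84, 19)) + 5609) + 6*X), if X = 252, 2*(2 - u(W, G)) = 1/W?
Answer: -15223101779/168 ≈ -9.0614e+7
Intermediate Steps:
u(W, G) = 2 - 1/(2*W)
16381 + (-13463 - 6686)*(((-2625 + u(84, 19)) + 5609) + 6*X) = 16381 + (-13463 - 6686)*(((-2625 + (2 - ½/84)) + 5609) + 6*252) = 16381 - 20149*(((-2625 + (2 - ½*1/84)) + 5609) + 1512) = 16381 - 20149*(((-2625 + (2 - 1/168)) + 5609) + 1512) = 16381 - 20149*(((-2625 + 335/168) + 5609) + 1512) = 16381 - 20149*((-440665/168 + 5609) + 1512) = 16381 - 20149*(501647/168 + 1512) = 16381 - 20149*755663/168 = 16381 - 15225853787/168 = -15223101779/168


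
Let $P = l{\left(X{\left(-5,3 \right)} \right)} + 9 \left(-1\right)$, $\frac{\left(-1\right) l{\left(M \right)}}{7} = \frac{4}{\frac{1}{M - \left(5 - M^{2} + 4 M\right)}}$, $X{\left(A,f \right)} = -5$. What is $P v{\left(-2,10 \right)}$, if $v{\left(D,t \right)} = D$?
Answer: $1978$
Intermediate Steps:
$l{\left(M \right)} = 140 - 28 M^{2} + 84 M$ ($l{\left(M \right)} = - 7 \frac{4}{\frac{1}{M - \left(5 - M^{2} + 4 M\right)}} = - 7 \frac{4}{\frac{1}{-5 + M^{2} - 3 M}} = - 7 \cdot 4 \left(-5 + M^{2} - 3 M\right) = - 7 \left(-20 - 12 M + 4 M^{2}\right) = 140 - 28 M^{2} + 84 M$)
$P = -989$ ($P = \left(140 - 28 \left(-5\right)^{2} + 84 \left(-5\right)\right) + 9 \left(-1\right) = \left(140 - 700 - 420\right) - 9 = -980 - 9 = -989$)
$P v{\left(-2,10 \right)} = \left(-989\right) \left(-2\right) = 1978$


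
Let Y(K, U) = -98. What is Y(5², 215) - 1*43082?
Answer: -43180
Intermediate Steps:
Y(5², 215) - 1*43082 = -98 - 1*43082 = -98 - 43082 = -43180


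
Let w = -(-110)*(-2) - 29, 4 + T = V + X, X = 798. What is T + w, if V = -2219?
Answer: -1674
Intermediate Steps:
T = -1425 (T = -4 + (-2219 + 798) = -4 - 1421 = -1425)
w = -249 (w = -22*10 - 29 = -220 - 29 = -249)
T + w = -1425 - 249 = -1674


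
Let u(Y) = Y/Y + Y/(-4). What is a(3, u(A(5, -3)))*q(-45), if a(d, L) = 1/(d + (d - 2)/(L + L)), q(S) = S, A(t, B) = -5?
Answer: -405/29 ≈ -13.966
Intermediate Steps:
u(Y) = 1 - Y/4 (u(Y) = 1 + Y*(-1/4) = 1 - Y/4)
a(d, L) = 1/(d + (-2 + d)/(2*L)) (a(d, L) = 1/(d + (-2 + d)/((2*L))) = 1/(d + (-2 + d)*(1/(2*L))) = 1/(d + (-2 + d)/(2*L)))
a(3, u(A(5, -3)))*q(-45) = (2*(1 - 1/4*(-5))/(-2 + 3 + 2*(1 - 1/4*(-5))*3))*(-45) = (2*(1 + 5/4)/(-2 + 3 + 2*(1 + 5/4)*3))*(-45) = (2*(9/4)/(-2 + 3 + 2*(9/4)*3))*(-45) = (2*(9/4)/(-2 + 3 + 27/2))*(-45) = (2*(9/4)/(29/2))*(-45) = (2*(9/4)*(2/29))*(-45) = (9/29)*(-45) = -405/29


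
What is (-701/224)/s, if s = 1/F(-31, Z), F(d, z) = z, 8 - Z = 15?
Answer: 701/32 ≈ 21.906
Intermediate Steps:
Z = -7 (Z = 8 - 1*15 = 8 - 15 = -7)
s = -⅐ (s = 1/(-7) = -⅐ ≈ -0.14286)
(-701/224)/s = (-701/224)/(-⅐) = -701*1/224*(-7) = -701/224*(-7) = 701/32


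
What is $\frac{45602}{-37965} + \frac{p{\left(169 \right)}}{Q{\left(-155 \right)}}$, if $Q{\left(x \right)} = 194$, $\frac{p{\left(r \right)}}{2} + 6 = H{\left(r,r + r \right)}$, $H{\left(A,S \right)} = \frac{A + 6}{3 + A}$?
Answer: $- \frac{793359773}{633408060} \approx -1.2525$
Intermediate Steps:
$H{\left(A,S \right)} = \frac{6 + A}{3 + A}$
$p{\left(r \right)} = -12 + \frac{2 \left(6 + r\right)}{3 + r}$ ($p{\left(r \right)} = -12 + 2 \frac{6 + r}{3 + r} = -12 + \frac{2 \left(6 + r\right)}{3 + r}$)
$\frac{45602}{-37965} + \frac{p{\left(169 \right)}}{Q{\left(-155 \right)}} = \frac{45602}{-37965} + \frac{2 \frac{1}{3 + 169} \left(-12 - 845\right)}{194} = 45602 \left(- \frac{1}{37965}\right) + \frac{2 \left(-12 - 845\right)}{172} \cdot \frac{1}{194} = - \frac{45602}{37965} + 2 \cdot \frac{1}{172} \left(-857\right) \frac{1}{194} = - \frac{45602}{37965} - \frac{857}{16684} = - \frac{793359773}{633408060}$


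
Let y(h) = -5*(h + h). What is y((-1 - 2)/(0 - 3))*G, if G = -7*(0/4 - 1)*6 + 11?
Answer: -530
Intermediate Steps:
y(h) = -10*h
G = 53 (G = -7*(0*(1/4) - 1)*6 + 11 = -7*(0 - 1)*6 + 11 = -(-7)*6 + 11 = -7*(-6) + 11 = 42 + 11 = 53)
y((-1 - 2)/(0 - 3))*G = -10*(-1 - 2)/(0 - 3)*53 = -(-30)/(-3)*53 = -(-30)*(-1)/3*53 = -10*1*53 = -10*53 = -530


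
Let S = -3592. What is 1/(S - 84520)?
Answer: -1/88112 ≈ -1.1349e-5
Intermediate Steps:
1/(S - 84520) = 1/(-3592 - 84520) = 1/(-88112) = -1/88112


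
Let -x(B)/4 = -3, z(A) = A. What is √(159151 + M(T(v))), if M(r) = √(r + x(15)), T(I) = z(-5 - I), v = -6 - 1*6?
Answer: √(159151 + √19) ≈ 398.94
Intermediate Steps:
v = -12 (v = -6 - 6 = -12)
T(I) = -5 - I
x(B) = 12 (x(B) = -4*(-3) = 12)
M(r) = √(12 + r) (M(r) = √(r + 12) = √(12 + r))
√(159151 + M(T(v))) = √(159151 + √(12 + (-5 - 1*(-12)))) = √(159151 + √(12 + (-5 + 12))) = √(159151 + √(12 + 7)) = √(159151 + √19)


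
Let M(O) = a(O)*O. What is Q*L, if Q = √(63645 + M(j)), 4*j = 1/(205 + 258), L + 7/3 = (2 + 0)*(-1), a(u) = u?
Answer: -13*√218296240081/5556 ≈ -1093.2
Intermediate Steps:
L = -13/3 (L = -7/3 + (2 + 0)*(-1) = -7/3 + 2*(-1) = -7/3 - 2 = -13/3 ≈ -4.3333)
j = 1/1852 (j = 1/(4*(205 + 258)) = (¼)/463 = (¼)*(1/463) = 1/1852 ≈ 0.00053996)
M(O) = O² (M(O) = O*O = O²)
Q = √218296240081/1852 (Q = √(63645 + (1/1852)²) = √(63645 + 1/3429904) = √(218296240081/3429904) = √218296240081/1852 ≈ 252.28)
Q*L = (√218296240081/1852)*(-13/3) = -13*√218296240081/5556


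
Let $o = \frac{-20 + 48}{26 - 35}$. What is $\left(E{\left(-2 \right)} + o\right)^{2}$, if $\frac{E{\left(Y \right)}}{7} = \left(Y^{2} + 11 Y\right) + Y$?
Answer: $\frac{1658944}{81} \approx 20481.0$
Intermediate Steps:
$E{\left(Y \right)} = 7 Y^{2} + 84 Y$ ($E{\left(Y \right)} = 7 \left(\left(Y^{2} + 11 Y\right) + Y\right) = 7 \left(Y^{2} + 12 Y\right) = 7 Y^{2} + 84 Y$)
$o = - \frac{28}{9}$ ($o = \frac{28}{-9} = 28 \left(- \frac{1}{9}\right) = - \frac{28}{9} \approx -3.1111$)
$\left(E{\left(-2 \right)} + o\right)^{2} = \left(7 \left(-2\right) \left(12 - 2\right) - \frac{28}{9}\right)^{2} = \left(7 \left(-2\right) 10 - \frac{28}{9}\right)^{2} = \left(-140 - \frac{28}{9}\right)^{2} = \left(- \frac{1288}{9}\right)^{2} = \frac{1658944}{81}$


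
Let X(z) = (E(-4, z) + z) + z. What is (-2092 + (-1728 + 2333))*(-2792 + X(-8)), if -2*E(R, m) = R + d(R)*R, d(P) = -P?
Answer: 4160626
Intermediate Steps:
E(R, m) = R**2/2 - R/2 (E(R, m) = -(R + (-R)*R)/2 = -(R - R**2)/2 = R**2/2 - R/2)
X(z) = 10 + 2*z (X(z) = ((1/2)*(-4)*(-1 - 4) + z) + z = ((1/2)*(-4)*(-5) + z) + z = (10 + z) + z = 10 + 2*z)
(-2092 + (-1728 + 2333))*(-2792 + X(-8)) = (-2092 + (-1728 + 2333))*(-2792 + (10 + 2*(-8))) = (-2092 + 605)*(-2792 + (10 - 16)) = -1487*(-2792 - 6) = -1487*(-2798) = 4160626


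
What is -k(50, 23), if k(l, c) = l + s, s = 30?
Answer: -80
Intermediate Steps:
k(l, c) = 30 + l (k(l, c) = l + 30 = 30 + l)
-k(50, 23) = -(30 + 50) = -1*80 = -80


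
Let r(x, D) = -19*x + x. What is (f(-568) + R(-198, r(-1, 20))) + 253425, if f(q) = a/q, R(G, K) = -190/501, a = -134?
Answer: 36058302307/142284 ≈ 2.5342e+5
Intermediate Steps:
r(x, D) = -18*x
R(G, K) = -190/501 (R(G, K) = -190*1/501 = -190/501)
f(q) = -134/q
(f(-568) + R(-198, r(-1, 20))) + 253425 = (-134/(-568) - 190/501) + 253425 = (-134*(-1/568) - 190/501) + 253425 = (67/284 - 190/501) + 253425 = -20393/142284 + 253425 = 36058302307/142284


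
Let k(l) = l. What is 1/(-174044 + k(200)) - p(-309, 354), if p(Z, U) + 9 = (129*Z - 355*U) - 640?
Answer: 28889395919/173844 ≈ 1.6618e+5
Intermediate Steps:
p(Z, U) = -649 - 355*U + 129*Z (p(Z, U) = -9 + ((129*Z - 355*U) - 640) = -9 + ((-355*U + 129*Z) - 640) = -9 + (-640 - 355*U + 129*Z) = -649 - 355*U + 129*Z)
1/(-174044 + k(200)) - p(-309, 354) = 1/(-174044 + 200) - (-649 - 355*354 + 129*(-309)) = 1/(-173844) - (-649 - 125670 - 39861) = -1/173844 - 1*(-166180) = -1/173844 + 166180 = 28889395919/173844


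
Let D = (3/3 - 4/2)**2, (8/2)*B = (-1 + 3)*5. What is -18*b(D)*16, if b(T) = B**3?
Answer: -4500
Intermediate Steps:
B = 5/2 (B = ((-1 + 3)*5)/4 = (2*5)/4 = (1/4)*10 = 5/2 ≈ 2.5000)
D = 1 (D = (3*(1/3) - 4*1/2)**2 = (1 - 2)**2 = (-1)**2 = 1)
b(T) = 125/8 (b(T) = (5/2)**3 = 125/8)
-18*b(D)*16 = -18*125/8*16 = -1125/4*16 = -4500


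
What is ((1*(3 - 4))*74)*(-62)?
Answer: 4588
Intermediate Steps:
((1*(3 - 4))*74)*(-62) = ((1*(-1))*74)*(-62) = -1*74*(-62) = -74*(-62) = 4588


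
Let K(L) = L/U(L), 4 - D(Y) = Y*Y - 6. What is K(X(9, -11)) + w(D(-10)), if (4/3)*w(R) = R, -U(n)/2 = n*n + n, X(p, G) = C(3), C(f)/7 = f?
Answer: -2971/44 ≈ -67.523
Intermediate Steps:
C(f) = 7*f
X(p, G) = 21 (X(p, G) = 7*3 = 21)
U(n) = -2*n - 2*n² (U(n) = -2*(n*n + n) = -2*(n² + n) = -2*(n + n²) = -2*n - 2*n²)
D(Y) = 10 - Y² (D(Y) = 4 - (Y*Y - 6) = 4 - (Y² - 6) = 4 - (-6 + Y²) = 4 + (6 - Y²) = 10 - Y²)
K(L) = -1/(2*(1 + L)) (K(L) = L/((-2*L*(1 + L))) = L*(-1/(2*L*(1 + L))) = -1/(2*(1 + L)))
w(R) = 3*R/4
K(X(9, -11)) + w(D(-10)) = -1/(2 + 2*21) + 3*(10 - 1*(-10)²)/4 = -1/(2 + 42) + 3*(10 - 1*100)/4 = -1/44 + 3*(10 - 100)/4 = -1*1/44 + (¾)*(-90) = -1/44 - 135/2 = -2971/44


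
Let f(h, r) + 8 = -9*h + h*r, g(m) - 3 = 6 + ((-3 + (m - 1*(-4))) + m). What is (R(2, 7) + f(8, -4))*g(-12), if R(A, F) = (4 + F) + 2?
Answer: 1386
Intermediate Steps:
g(m) = 10 + 2*m (g(m) = 3 + (6 + ((-3 + (m - 1*(-4))) + m)) = 3 + (6 + ((-3 + (m + 4)) + m)) = 3 + (6 + ((-3 + (4 + m)) + m)) = 3 + (6 + ((1 + m) + m)) = 3 + (6 + (1 + 2*m)) = 3 + (7 + 2*m) = 10 + 2*m)
R(A, F) = 6 + F
f(h, r) = -8 - 9*h + h*r (f(h, r) = -8 + (-9*h + h*r) = -8 - 9*h + h*r)
(R(2, 7) + f(8, -4))*g(-12) = ((6 + 7) + (-8 - 9*8 + 8*(-4)))*(10 + 2*(-12)) = (13 + (-8 - 72 - 32))*(10 - 24) = (13 - 112)*(-14) = -99*(-14) = 1386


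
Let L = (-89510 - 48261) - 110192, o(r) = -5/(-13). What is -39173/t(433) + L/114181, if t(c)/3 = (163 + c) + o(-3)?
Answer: -63913931486/2655735879 ≈ -24.066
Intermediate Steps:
o(r) = 5/13 (o(r) = -5*(-1/13) = 5/13)
L = -247963 (L = -137771 - 110192 = -247963)
t(c) = 6372/13 + 3*c (t(c) = 3*((163 + c) + 5/13) = 3*(2124/13 + c) = 6372/13 + 3*c)
-39173/t(433) + L/114181 = -39173/(6372/13 + 3*433) - 247963/114181 = -39173/(6372/13 + 1299) - 247963*1/114181 = -39173/23259/13 - 247963/114181 = -39173*13/23259 - 247963/114181 = -509249/23259 - 247963/114181 = -63913931486/2655735879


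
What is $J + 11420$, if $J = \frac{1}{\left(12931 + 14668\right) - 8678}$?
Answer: $\frac{216077821}{18921} \approx 11420.0$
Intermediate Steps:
$J = \frac{1}{18921}$ ($J = \frac{1}{27599 - 8678} = \frac{1}{18921} \approx 5.2851 \cdot 10^{-5}$)
$J + 11420 = \frac{1}{18921} + 11420 = \frac{216077821}{18921}$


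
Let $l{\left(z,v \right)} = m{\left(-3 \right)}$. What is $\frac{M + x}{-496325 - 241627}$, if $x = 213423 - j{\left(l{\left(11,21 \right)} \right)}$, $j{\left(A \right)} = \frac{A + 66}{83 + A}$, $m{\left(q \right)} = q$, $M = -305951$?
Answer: $\frac{7402303}{59036160} \approx 0.12539$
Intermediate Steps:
$l{\left(z,v \right)} = -3$
$j{\left(A \right)} = \frac{66 + A}{83 + A}$
$x = \frac{17073777}{80}$ ($x = 213423 - \frac{66 - 3}{83 - 3} = 213423 - \frac{1}{80} \cdot 63 = 213423 - \frac{63}{80} = \frac{17073777}{80} \approx 2.1342 \cdot 10^{5}$)
$\frac{M + x}{-496325 - 241627} = \frac{-305951 + \frac{17073777}{80}}{-496325 - 241627} = - \frac{7402303}{80 \left(-737952\right)} = \left(- \frac{7402303}{80}\right) \left(- \frac{1}{737952}\right) = \frac{7402303}{59036160}$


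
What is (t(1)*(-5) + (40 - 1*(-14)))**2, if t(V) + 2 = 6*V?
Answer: 1156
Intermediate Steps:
t(V) = -2 + 6*V
(t(1)*(-5) + (40 - 1*(-14)))**2 = ((-2 + 6*1)*(-5) + (40 - 1*(-14)))**2 = ((-2 + 6)*(-5) + (40 + 14))**2 = (4*(-5) + 54)**2 = (-20 + 54)**2 = 34**2 = 1156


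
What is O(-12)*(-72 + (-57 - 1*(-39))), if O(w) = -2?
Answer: 180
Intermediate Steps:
O(-12)*(-72 + (-57 - 1*(-39))) = -2*(-72 + (-57 - 1*(-39))) = -2*(-72 + (-57 + 39)) = -2*(-72 - 18) = -2*(-90) = 180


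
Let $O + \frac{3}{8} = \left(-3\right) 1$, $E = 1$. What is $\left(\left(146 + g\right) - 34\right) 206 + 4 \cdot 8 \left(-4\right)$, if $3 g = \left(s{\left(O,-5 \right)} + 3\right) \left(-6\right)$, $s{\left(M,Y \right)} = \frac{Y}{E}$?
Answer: $23768$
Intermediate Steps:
$O = - \frac{27}{8}$ ($O = - \frac{3}{8} - 3 = - \frac{27}{8} \approx -3.375$)
$s{\left(M,Y \right)} = Y$ ($s{\left(M,Y \right)} = \frac{Y}{1} = Y 1 = Y$)
$g = 4$ ($g = \frac{\left(-5 + 3\right) \left(-6\right)}{3} = \frac{\left(-2\right) \left(-6\right)}{3} = \frac{1}{3} \cdot 12 = 4$)
$\left(\left(146 + g\right) - 34\right) 206 + 4 \cdot 8 \left(-4\right) = \left(\left(146 + 4\right) - 34\right) 206 + 4 \cdot 8 \left(-4\right) = \left(150 - 34\right) 206 + 32 \left(-4\right) = 116 \cdot 206 - 128 = 23896 - 128 = 23768$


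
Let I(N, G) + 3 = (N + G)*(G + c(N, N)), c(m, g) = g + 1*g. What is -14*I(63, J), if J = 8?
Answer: -133154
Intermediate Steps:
c(m, g) = 2*g (c(m, g) = g + g = 2*g)
I(N, G) = -3 + (G + N)*(G + 2*N) (I(N, G) = -3 + (N + G)*(G + 2*N) = -3 + (G + N)*(G + 2*N))
-14*I(63, J) = -14*(-3 + 8**2 + 2*63**2 + 3*8*63) = -14*(-3 + 64 + 2*3969 + 1512) = -14*(-3 + 64 + 7938 + 1512) = -14*9511 = -133154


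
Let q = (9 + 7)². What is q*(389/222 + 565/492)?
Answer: 1126464/1517 ≈ 742.56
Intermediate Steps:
q = 256 (q = 16² = 256)
q*(389/222 + 565/492) = 256*(389/222 + 565/492) = 256*(17601/6068) = 1126464/1517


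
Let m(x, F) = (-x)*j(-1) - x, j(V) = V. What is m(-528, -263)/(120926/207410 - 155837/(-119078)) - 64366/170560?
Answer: -32183/85280 ≈ -0.37738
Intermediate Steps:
m(x, F) = 0 (m(x, F) = -x*(-1) - x = x - x = 0)
m(-528, -263)/(120926/207410 - 155837/(-119078)) - 64366/170560 = 0/(120926/207410 - 155837/(-119078)) - 64366/170560 = 0/(120926*(1/207410) - 155837*(-1/119078)) - 64366*1/170560 = 0/(60463/103705 + 155837/119078) - 32183/85280 = 0/(23360889199/12348983990) - 32183/85280 = 0*(12348983990/23360889199) - 32183/85280 = 0 - 32183/85280 = -32183/85280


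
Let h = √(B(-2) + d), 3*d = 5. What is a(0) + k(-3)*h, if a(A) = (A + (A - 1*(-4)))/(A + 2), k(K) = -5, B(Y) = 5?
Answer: 2 - 10*√15/3 ≈ -10.910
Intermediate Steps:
d = 5/3 (d = (⅓)*5 = 5/3 ≈ 1.6667)
h = 2*√15/3 (h = √(5 + 5/3) = √(20/3) = 2*√15/3 ≈ 2.5820)
a(A) = (4 + 2*A)/(2 + A) (a(A) = (A + (A + 4))/(2 + A) = (A + (4 + A))/(2 + A) = (4 + 2*A)/(2 + A))
a(0) + k(-3)*h = 2 - 10*√15/3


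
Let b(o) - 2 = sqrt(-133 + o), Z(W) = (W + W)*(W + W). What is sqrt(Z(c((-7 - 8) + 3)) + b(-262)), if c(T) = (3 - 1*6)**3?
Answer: sqrt(2918 + I*sqrt(395)) ≈ 54.019 + 0.184*I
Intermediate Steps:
c(T) = -27 (c(T) = (3 - 6)**3 = (-3)**3 = -27)
Z(W) = 4*W**2 (Z(W) = (2*W)*(2*W) = 4*W**2)
b(o) = 2 + sqrt(-133 + o)
sqrt(Z(c((-7 - 8) + 3)) + b(-262)) = sqrt(4*(-27)**2 + (2 + sqrt(-133 - 262))) = sqrt(4*729 + (2 + sqrt(-395))) = sqrt(2916 + (2 + I*sqrt(395))) = sqrt(2918 + I*sqrt(395))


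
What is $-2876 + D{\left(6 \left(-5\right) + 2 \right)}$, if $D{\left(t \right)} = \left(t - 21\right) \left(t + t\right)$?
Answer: $-132$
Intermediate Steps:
$D{\left(t \right)} = 2 t \left(-21 + t\right)$ ($D{\left(t \right)} = \left(-21 + t\right) 2 t = 2 t \left(-21 + t\right)$)
$-2876 + D{\left(6 \left(-5\right) + 2 \right)} = -2876 + 2 \left(6 \left(-5\right) + 2\right) \left(-21 + \left(6 \left(-5\right) + 2\right)\right) = -2876 + 2 \left(-30 + 2\right) \left(-21 + \left(-30 + 2\right)\right) = -2876 + 2 \left(-28\right) \left(-21 - 28\right) = -2876 + 2 \left(-28\right) \left(-49\right) = -2876 + 2744 = -132$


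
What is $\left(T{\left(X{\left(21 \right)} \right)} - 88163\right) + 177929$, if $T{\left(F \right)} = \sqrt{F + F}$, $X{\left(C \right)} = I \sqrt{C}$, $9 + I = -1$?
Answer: $89766 + 2 i \sqrt{5} \sqrt[4]{21} \approx 89766.0 + 9.5735 i$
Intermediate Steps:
$I = -10$ ($I = -9 - 1 = -10$)
$X{\left(C \right)} = - 10 \sqrt{C}$
$T{\left(F \right)} = \sqrt{2} \sqrt{F}$ ($T{\left(F \right)} = \sqrt{2 F} = \sqrt{2} \sqrt{F}$)
$\left(T{\left(X{\left(21 \right)} \right)} - 88163\right) + 177929 = \left(\sqrt{2} \sqrt{- 10 \sqrt{21}} - 88163\right) + 177929 = \left(\sqrt{2} i \sqrt{10} \sqrt[4]{21} - 88163\right) + 177929 = \left(2 i \sqrt{5} \sqrt[4]{21} - 88163\right) + 177929 = \left(-88163 + 2 i \sqrt{5} \sqrt[4]{21}\right) + 177929 = 89766 + 2 i \sqrt{5} \sqrt[4]{21}$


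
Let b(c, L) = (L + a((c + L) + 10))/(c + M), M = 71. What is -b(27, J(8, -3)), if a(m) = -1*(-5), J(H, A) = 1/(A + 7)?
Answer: -3/56 ≈ -0.053571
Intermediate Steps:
J(H, A) = 1/(7 + A)
a(m) = 5
b(c, L) = (5 + L)/(71 + c) (b(c, L) = (L + 5)/(c + 71) = (5 + L)/(71 + c))
-b(27, J(8, -3)) = -(5 + 1/(7 - 3))/(71 + 27) = -(5 + 1/4)/98 = -(5 + ¼)/98 = -21/(98*4) = -1*3/56 = -3/56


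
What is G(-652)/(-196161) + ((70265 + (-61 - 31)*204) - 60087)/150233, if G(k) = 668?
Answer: -1785378634/29469855513 ≈ -0.060583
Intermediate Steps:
G(-652)/(-196161) + ((70265 + (-61 - 31)*204) - 60087)/150233 = 668/(-196161) + ((70265 + (-61 - 31)*204) - 60087)/150233 = 668*(-1/196161) + ((70265 - 92*204) - 60087)*(1/150233) = -668/196161 + ((70265 - 18768) - 60087)*(1/150233) = -668/196161 + (51497 - 60087)*(1/150233) = -668/196161 - 8590*1/150233 = -668/196161 - 8590/150233 = -1785378634/29469855513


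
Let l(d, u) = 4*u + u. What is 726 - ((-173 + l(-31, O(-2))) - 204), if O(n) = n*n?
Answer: 1083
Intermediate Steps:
O(n) = n²
l(d, u) = 5*u
726 - ((-173 + l(-31, O(-2))) - 204) = 726 - ((-173 + 5*(-2)²) - 204) = 726 - ((-173 + 5*4) - 204) = 726 - ((-173 + 20) - 204) = 726 - (-153 - 204) = 726 - 1*(-357) = 726 + 357 = 1083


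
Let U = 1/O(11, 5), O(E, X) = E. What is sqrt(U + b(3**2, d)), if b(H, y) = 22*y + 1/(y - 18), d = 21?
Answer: 2*sqrt(125895)/33 ≈ 21.504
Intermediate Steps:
U = 1/11 ≈ 0.090909
b(H, y) = 1/(-18 + y) + 22*y (b(H, y) = 22*y + 1/(-18 + y) = 1/(-18 + y) + 22*y)
sqrt(U + b(3**2, d)) = sqrt(1/11 + (1 - 396*21 + 22*21**2)/(-18 + 21)) = sqrt(1/11 + (1 - 8316 + 22*441)/3) = sqrt(1/11 + (1 - 8316 + 9702)/3) = sqrt(1/11 + (1/3)*1387) = sqrt(1/11 + 1387/3) = sqrt(15260/33) = 2*sqrt(125895)/33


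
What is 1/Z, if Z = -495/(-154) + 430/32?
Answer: 112/1865 ≈ 0.060054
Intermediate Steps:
Z = 1865/112 (Z = -495*(-1/154) + 430*(1/32) = 45/14 + 215/16 = 1865/112 ≈ 16.652)
1/Z = 1/(1865/112) = 112/1865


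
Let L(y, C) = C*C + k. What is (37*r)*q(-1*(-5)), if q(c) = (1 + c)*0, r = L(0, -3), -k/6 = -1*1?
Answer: 0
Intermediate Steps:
k = 6 (k = -(-6) = -6*(-1) = 6)
L(y, C) = 6 + C**2 (L(y, C) = C*C + 6 = C**2 + 6 = 6 + C**2)
r = 15 (r = 6 + (-3)**2 = 6 + 9 = 15)
q(c) = 0
(37*r)*q(-1*(-5)) = (37*15)*0 = 555*0 = 0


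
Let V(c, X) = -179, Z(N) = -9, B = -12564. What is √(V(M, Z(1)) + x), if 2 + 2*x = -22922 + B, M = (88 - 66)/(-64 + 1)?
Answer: I*√17923 ≈ 133.88*I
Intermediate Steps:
M = -22/63 (M = 22/(-63) = 22*(-1/63) = -22/63 ≈ -0.34921)
x = -17744 (x = -1 + (-22922 - 12564)/2 = -1 + (½)*(-35486) = -1 - 17743 = -17744)
√(V(M, Z(1)) + x) = √(-179 - 17744) = √(-17923) = I*√17923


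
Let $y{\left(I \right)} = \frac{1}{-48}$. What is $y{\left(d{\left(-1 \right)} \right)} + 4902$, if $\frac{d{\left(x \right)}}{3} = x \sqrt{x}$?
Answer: $\frac{235295}{48} \approx 4902.0$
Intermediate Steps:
$d{\left(x \right)} = 3 x^{\frac{3}{2}}$ ($d{\left(x \right)} = 3 x \sqrt{x} = 3 x^{\frac{3}{2}}$)
$y{\left(I \right)} = - \frac{1}{48}$
$y{\left(d{\left(-1 \right)} \right)} + 4902 = - \frac{1}{48} + 4902 = \frac{235295}{48}$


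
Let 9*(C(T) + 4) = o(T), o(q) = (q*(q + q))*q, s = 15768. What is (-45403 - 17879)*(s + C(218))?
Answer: -440070199960/3 ≈ -1.4669e+11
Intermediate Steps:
o(q) = 2*q³ (o(q) = (q*(2*q))*q = (2*q²)*q = 2*q³)
C(T) = -4 + 2*T³/9 (C(T) = -4 + (2*T³)/9 = -4 + 2*T³/9)
(-45403 - 17879)*(s + C(218)) = (-45403 - 17879)*(15768 + (-4 + (2/9)*218³)) = -63282*(15768 + (-4 + (2/9)*10360232)) = -63282*(15768 + (-4 + 20720464/9)) = -63282*(15768 + 20720428/9) = -63282*20862340/9 = -440070199960/3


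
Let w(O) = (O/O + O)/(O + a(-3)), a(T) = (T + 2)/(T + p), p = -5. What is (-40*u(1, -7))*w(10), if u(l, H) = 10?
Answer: -35200/81 ≈ -434.57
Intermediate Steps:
a(T) = (2 + T)/(-5 + T) (a(T) = (T + 2)/(T - 5) = (2 + T)/(-5 + T))
w(O) = (1 + O)/(⅛ + O) (w(O) = (O/O + O)/(O + (2 - 3)/(-5 - 3)) = (1 + O)/(O - 1/(-8)) = (1 + O)/(O - ⅛*(-1)) = (1 + O)/(O + ⅛) = (1 + O)/(⅛ + O))
(-40*u(1, -7))*w(10) = (-40*10)*(8*(1 + 10)/(1 + 8*10)) = -3200*11/(1 + 80) = -3200*11/81 = -400*88/81 = -35200/81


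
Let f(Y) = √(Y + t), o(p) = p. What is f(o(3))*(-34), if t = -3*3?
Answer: -34*I*√6 ≈ -83.283*I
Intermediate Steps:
t = -9
f(Y) = √(-9 + Y) (f(Y) = √(Y - 9) = √(-9 + Y))
f(o(3))*(-34) = √(-9 + 3)*(-34) = √(-6)*(-34) = (I*√6)*(-34) = -34*I*√6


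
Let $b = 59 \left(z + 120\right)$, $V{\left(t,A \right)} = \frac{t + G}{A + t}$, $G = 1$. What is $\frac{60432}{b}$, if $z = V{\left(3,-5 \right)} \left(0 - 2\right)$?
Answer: $\frac{15108}{1829} \approx 8.2603$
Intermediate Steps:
$V{\left(t,A \right)} = \frac{1 + t}{A + t}$ ($V{\left(t,A \right)} = \frac{t + 1}{A + t} = \frac{1 + t}{A + t}$)
$z = 4$ ($z = \frac{1 + 3}{-5 + 3} \left(0 - 2\right) = \frac{1}{-2} \cdot 4 \left(-2\right) = \left(- \frac{1}{2}\right) 4 \left(-2\right) = \left(-2\right) \left(-2\right) = 4$)
$b = 7316$ ($b = 59 \left(4 + 120\right) = 59 \cdot 124 = 7316$)
$\frac{60432}{b} = \frac{60432}{7316} = 60432 \cdot \frac{1}{7316} = \frac{15108}{1829}$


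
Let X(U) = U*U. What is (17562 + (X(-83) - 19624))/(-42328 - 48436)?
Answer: -4827/90764 ≈ -0.053182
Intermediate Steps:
X(U) = U**2
(17562 + (X(-83) - 19624))/(-42328 - 48436) = (17562 + ((-83)**2 - 19624))/(-42328 - 48436) = (17562 + (6889 - 19624))/(-90764) = (17562 - 12735)*(-1/90764) = 4827*(-1/90764) = -4827/90764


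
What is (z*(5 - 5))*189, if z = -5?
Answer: 0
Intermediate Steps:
(z*(5 - 5))*189 = -5*(5 - 5)*189 = -5*0*189 = 0*189 = 0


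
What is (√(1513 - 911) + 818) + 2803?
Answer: 3621 + √602 ≈ 3645.5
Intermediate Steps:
(√(1513 - 911) + 818) + 2803 = (√602 + 818) + 2803 = (818 + √602) + 2803 = 3621 + √602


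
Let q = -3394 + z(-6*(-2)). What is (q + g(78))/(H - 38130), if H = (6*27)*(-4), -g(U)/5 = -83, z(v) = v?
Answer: 43/562 ≈ 0.076512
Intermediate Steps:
g(U) = 415 (g(U) = -5*(-83) = 415)
H = -648 (H = 162*(-4) = -648)
q = -3382 (q = -3394 - 6*(-2) = -3394 + 12 = -3382)
(q + g(78))/(H - 38130) = (-3382 + 415)/(-648 - 38130) = -2967/(-38778) = -2967*(-1/38778) = 43/562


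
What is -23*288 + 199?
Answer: -6425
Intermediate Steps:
-23*288 + 199 = -6624 + 199 = -6425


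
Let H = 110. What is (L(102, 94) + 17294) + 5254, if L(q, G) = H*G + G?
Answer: 32982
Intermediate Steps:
L(q, G) = 111*G (L(q, G) = 110*G + G = 111*G)
(L(102, 94) + 17294) + 5254 = (111*94 + 17294) + 5254 = (10434 + 17294) + 5254 = 27728 + 5254 = 32982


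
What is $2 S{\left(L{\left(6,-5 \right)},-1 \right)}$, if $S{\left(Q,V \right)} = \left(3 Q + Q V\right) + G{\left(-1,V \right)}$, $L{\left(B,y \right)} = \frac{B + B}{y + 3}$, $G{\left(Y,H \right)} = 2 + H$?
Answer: $-22$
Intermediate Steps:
$L{\left(B,y \right)} = \frac{2 B}{3 + y}$
$S{\left(Q,V \right)} = 2 + V + 3 Q + Q V$ ($S{\left(Q,V \right)} = \left(3 Q + Q V\right) + \left(2 + V\right) = 2 + V + 3 Q + Q V$)
$2 S{\left(L{\left(6,-5 \right)},-1 \right)} = 2 \left(2 - 1 + 3 \cdot 2 \cdot 6 \frac{1}{3 - 5} + 2 \cdot 6 \frac{1}{3 - 5} \left(-1\right)\right) = 2 \left(2 - 1 + 3 \cdot 2 \cdot 6 \frac{1}{-2} + 2 \cdot 6 \frac{1}{-2} \left(-1\right)\right) = 2 \left(2 - 1 + 3 \cdot 2 \cdot 6 \left(- \frac{1}{2}\right) + 2 \cdot 6 \left(- \frac{1}{2}\right) \left(-1\right)\right) = 2 \left(2 - 1 + 3 \left(-6\right) - -6\right) = 2 \left(2 - 1 - 18 + 6\right) = 2 \left(-11\right) = -22$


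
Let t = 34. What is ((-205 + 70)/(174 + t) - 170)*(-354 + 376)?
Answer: -390445/104 ≈ -3754.3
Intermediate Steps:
((-205 + 70)/(174 + t) - 170)*(-354 + 376) = ((-205 + 70)/(174 + 34) - 170)*(-354 + 376) = (-135/208 - 170)*22 = -35495/208*22 = -390445/104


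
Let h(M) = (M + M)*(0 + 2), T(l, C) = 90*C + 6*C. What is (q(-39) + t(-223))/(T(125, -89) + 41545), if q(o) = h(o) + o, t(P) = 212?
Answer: 17/33001 ≈ 0.00051514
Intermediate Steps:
T(l, C) = 96*C
h(M) = 4*M (h(M) = (2*M)*2 = 4*M)
q(o) = 5*o (q(o) = 4*o + o = 5*o)
(q(-39) + t(-223))/(T(125, -89) + 41545) = (5*(-39) + 212)/(96*(-89) + 41545) = (-195 + 212)/(-8544 + 41545) = 17/33001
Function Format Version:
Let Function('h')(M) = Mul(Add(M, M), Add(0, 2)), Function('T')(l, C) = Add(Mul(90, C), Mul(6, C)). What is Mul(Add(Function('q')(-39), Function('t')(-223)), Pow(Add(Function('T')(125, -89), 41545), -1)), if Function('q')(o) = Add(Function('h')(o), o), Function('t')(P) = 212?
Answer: Rational(17, 33001) ≈ 0.00051514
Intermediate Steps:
Function('T')(l, C) = Mul(96, C)
Function('h')(M) = Mul(4, M) (Function('h')(M) = Mul(Mul(2, M), 2) = Mul(4, M))
Function('q')(o) = Mul(5, o) (Function('q')(o) = Add(Mul(4, o), o) = Mul(5, o))
Mul(Add(Function('q')(-39), Function('t')(-223)), Pow(Add(Function('T')(125, -89), 41545), -1)) = Mul(Add(Mul(5, -39), 212), Pow(Add(Mul(96, -89), 41545), -1)) = Mul(Add(-195, 212), Pow(Add(-8544, 41545), -1)) = Mul(17, Pow(33001, -1)) = Mul(17, Rational(1, 33001)) = Rational(17, 33001)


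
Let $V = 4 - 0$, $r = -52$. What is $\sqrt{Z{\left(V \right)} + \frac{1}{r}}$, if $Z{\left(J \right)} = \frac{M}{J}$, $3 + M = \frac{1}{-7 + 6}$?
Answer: $\frac{i \sqrt{689}}{26} \approx 1.0096 i$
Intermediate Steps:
$V = 4$ ($V = 4 + 0 = 4$)
$M = -4$ ($M = -3 + \frac{1}{-7 + 6} = -3 + \frac{1}{-1} = -3 - 1 = -4$)
$Z{\left(J \right)} = - \frac{4}{J}$
$\sqrt{Z{\left(V \right)} + \frac{1}{r}} = \sqrt{- \frac{4}{4} + \frac{1}{-52}} = \sqrt{\left(-4\right) \frac{1}{4} - \frac{1}{52}} = \sqrt{-1 - \frac{1}{52}} = \sqrt{- \frac{53}{52}} = \frac{i \sqrt{689}}{26}$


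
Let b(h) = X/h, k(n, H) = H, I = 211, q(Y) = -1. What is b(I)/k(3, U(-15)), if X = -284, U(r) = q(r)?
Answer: 284/211 ≈ 1.3460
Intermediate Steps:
U(r) = -1
b(h) = -284/h
b(I)/k(3, U(-15)) = -284/211/(-1) = -284*1/211*(-1) = -284/211*(-1) = 284/211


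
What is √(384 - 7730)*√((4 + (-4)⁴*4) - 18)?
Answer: 2*I*√1854865 ≈ 2723.9*I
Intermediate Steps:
√(384 - 7730)*√((4 + (-4)⁴*4) - 18) = √(-7346)*√((4 + 256*4) - 18) = (I*√7346)*√((4 + 1024) - 18) = (I*√7346)*√(1028 - 18) = (I*√7346)*√1010 = 2*I*√1854865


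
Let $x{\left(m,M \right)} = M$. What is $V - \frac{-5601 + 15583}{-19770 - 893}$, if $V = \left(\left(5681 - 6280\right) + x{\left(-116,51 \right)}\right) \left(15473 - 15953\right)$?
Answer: $\frac{5435205502}{20663} \approx 2.6304 \cdot 10^{5}$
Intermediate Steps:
$V = 263040$ ($V = \left(\left(5681 - 6280\right) + 51\right) \left(15473 - 15953\right) = \left(-599 + 51\right) \left(-480\right) = \left(-548\right) \left(-480\right) = 263040$)
$V - \frac{-5601 + 15583}{-19770 - 893} = 263040 - \frac{-5601 + 15583}{-19770 - 893} = 263040 - \frac{9982}{-20663} = 263040 - 9982 \left(- \frac{1}{20663}\right) = 263040 - - \frac{9982}{20663} = 263040 + \frac{9982}{20663} = \frac{5435205502}{20663}$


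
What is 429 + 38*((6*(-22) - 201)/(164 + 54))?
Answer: 40434/109 ≈ 370.95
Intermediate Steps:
429 + 38*((6*(-22) - 201)/(164 + 54)) = 429 + 38*((-132 - 201)/218) = 429 + 38*(-333*1/218) = 429 + 38*(-333/218) = 429 - 6327/109 = 40434/109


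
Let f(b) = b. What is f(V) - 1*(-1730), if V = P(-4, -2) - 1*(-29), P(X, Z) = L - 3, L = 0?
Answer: 1756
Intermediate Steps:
P(X, Z) = -3 (P(X, Z) = 0 - 3 = -3)
V = 26 (V = -3 - 1*(-29) = -3 + 29 = 26)
f(V) - 1*(-1730) = 26 - 1*(-1730) = 26 + 1730 = 1756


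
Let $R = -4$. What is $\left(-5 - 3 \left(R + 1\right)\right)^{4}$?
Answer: $256$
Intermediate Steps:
$\left(-5 - 3 \left(R + 1\right)\right)^{4} = \left(-5 - 3 \left(-4 + 1\right)\right)^{4} = \left(-5 - -9\right)^{4} = \left(-5 + 9\right)^{4} = 4^{4} = 256$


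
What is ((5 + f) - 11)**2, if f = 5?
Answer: 1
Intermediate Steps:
((5 + f) - 11)**2 = ((5 + 5) - 11)**2 = (10 - 11)**2 = (-1)**2 = 1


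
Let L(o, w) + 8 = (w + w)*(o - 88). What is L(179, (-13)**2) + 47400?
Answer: 78150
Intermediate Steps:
L(o, w) = -8 + 2*w*(-88 + o) (L(o, w) = -8 + (w + w)*(o - 88) = -8 + (2*w)*(-88 + o) = -8 + 2*w*(-88 + o))
L(179, (-13)**2) + 47400 = (-8 - 176*(-13)**2 + 2*179*(-13)**2) + 47400 = (-8 - 176*169 + 2*179*169) + 47400 = (-8 - 29744 + 60502) + 47400 = 30750 + 47400 = 78150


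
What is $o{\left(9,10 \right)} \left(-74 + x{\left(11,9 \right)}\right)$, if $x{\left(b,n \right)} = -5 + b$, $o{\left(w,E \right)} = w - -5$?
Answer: $-952$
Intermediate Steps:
$o{\left(w,E \right)} = 5 + w$ ($o{\left(w,E \right)} = w + 5 = 5 + w$)
$o{\left(9,10 \right)} \left(-74 + x{\left(11,9 \right)}\right) = \left(5 + 9\right) \left(-74 + \left(-5 + 11\right)\right) = 14 \left(-74 + 6\right) = 14 \left(-68\right) = -952$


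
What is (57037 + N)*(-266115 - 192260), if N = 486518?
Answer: -249152023125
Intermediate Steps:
(57037 + N)*(-266115 - 192260) = (57037 + 486518)*(-266115 - 192260) = 543555*(-458375) = -249152023125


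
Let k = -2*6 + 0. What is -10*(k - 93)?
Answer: 1050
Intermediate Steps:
k = -12 (k = -12 + 0 = -12)
-10*(k - 93) = -10*(-12 - 93) = -10*(-105) = 1050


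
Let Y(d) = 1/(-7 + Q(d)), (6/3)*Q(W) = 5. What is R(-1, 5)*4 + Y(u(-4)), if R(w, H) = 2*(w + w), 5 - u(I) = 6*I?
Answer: -146/9 ≈ -16.222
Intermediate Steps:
Q(W) = 5/2 (Q(W) = (½)*5 = 5/2)
u(I) = 5 - 6*I
R(w, H) = 4*w (R(w, H) = 2*(2*w) = 4*w)
Y(d) = -2/9 (Y(d) = 1/(-7 + 5/2) = 1/(-9/2) = -2/9)
R(-1, 5)*4 + Y(u(-4)) = (4*(-1))*4 - 2/9 = -4*4 - 2/9 = -16 - 2/9 = -146/9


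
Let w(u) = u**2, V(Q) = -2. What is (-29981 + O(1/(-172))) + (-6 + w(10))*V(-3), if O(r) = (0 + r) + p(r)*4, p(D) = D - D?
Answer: -5189069/172 ≈ -30169.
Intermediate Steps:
p(D) = 0
O(r) = r (O(r) = (0 + r) + 0*4 = r + 0 = r)
(-29981 + O(1/(-172))) + (-6 + w(10))*V(-3) = (-29981 + 1/(-172)) + (-6 + 10**2)*(-2) = (-29981 - 1/172) + (-6 + 100)*(-2) = -5156733/172 + 94*(-2) = -5156733/172 - 188 = -5189069/172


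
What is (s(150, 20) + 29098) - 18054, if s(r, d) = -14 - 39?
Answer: 10991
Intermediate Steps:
s(r, d) = -53
(s(150, 20) + 29098) - 18054 = (-53 + 29098) - 18054 = 29045 - 18054 = 10991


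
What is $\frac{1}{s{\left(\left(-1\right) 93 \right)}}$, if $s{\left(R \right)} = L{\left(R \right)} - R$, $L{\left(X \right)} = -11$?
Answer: $\frac{1}{82} \approx 0.012195$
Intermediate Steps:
$s{\left(R \right)} = -11 - R$
$\frac{1}{s{\left(\left(-1\right) 93 \right)}} = \frac{1}{-11 - \left(-1\right) 93} = \frac{1}{-11 - -93} = \frac{1}{-11 + 93} = \frac{1}{82}$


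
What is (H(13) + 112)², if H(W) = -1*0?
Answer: 12544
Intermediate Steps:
H(W) = 0
(H(13) + 112)² = (0 + 112)² = 112² = 12544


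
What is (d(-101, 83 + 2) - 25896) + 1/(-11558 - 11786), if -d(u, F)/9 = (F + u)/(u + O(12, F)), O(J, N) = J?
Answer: -53805305561/2077616 ≈ -25898.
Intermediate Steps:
d(u, F) = -9*(F + u)/(12 + u) (d(u, F) = -9*(F + u)/(u + 12) = -9*(F + u)/(12 + u))
(d(-101, 83 + 2) - 25896) + 1/(-11558 - 11786) = (9*(-(83 + 2) - 1*(-101))/(12 - 101) - 25896) + 1/(-11558 - 11786) = (9*(-1*85 + 101)/(-89) - 25896) + 1/(-23344) = (9*(-1/89)*(-85 + 101) - 25896) - 1/23344 = (9*(-1/89)*16 - 25896) - 1/23344 = (-144/89 - 25896) - 1/23344 = -2304888/89 - 1/23344 = -53805305561/2077616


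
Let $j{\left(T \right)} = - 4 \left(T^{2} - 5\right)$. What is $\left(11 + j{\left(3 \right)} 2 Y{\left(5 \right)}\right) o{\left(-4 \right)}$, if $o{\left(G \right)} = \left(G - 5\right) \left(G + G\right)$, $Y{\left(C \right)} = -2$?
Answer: $5400$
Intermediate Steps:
$o{\left(G \right)} = 2 G \left(-5 + G\right)$ ($o{\left(G \right)} = \left(-5 + G\right) 2 G = 2 G \left(-5 + G\right)$)
$j{\left(T \right)} = 20 - 4 T^{2}$ ($j{\left(T \right)} = - 4 \left(-5 + T^{2}\right) = 20 - 4 T^{2}$)
$\left(11 + j{\left(3 \right)} 2 Y{\left(5 \right)}\right) o{\left(-4 \right)} = \left(11 + \left(20 - 4 \cdot 3^{2}\right) 2 \left(-2\right)\right) 2 \left(-4\right) \left(-5 - 4\right) = \left(11 + \left(20 - 36\right) 2 \left(-2\right)\right) 2 \left(-4\right) \left(-9\right) = \left(11 + \left(20 - 36\right) 2 \left(-2\right)\right) 72 = \left(11 + \left(-16\right) 2 \left(-2\right)\right) 72 = \left(11 - -64\right) 72 = \left(11 + 64\right) 72 = 75 \cdot 72 = 5400$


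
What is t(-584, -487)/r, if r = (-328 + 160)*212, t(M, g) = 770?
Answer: -55/2544 ≈ -0.021619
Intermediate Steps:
r = -35616 (r = -168*212 = -35616)
t(-584, -487)/r = 770/(-35616) = 770*(-1/35616) = -55/2544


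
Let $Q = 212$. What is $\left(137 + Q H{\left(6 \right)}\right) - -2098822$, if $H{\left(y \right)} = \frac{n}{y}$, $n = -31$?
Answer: $\frac{6293591}{3} \approx 2.0979 \cdot 10^{6}$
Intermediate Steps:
$H{\left(y \right)} = - \frac{31}{y}$
$\left(137 + Q H{\left(6 \right)}\right) - -2098822 = \left(137 + 212 \left(- \frac{31}{6}\right)\right) - -2098822 = \left(137 + 212 \left(\left(-31\right) \frac{1}{6}\right)\right) + 2098822 = \left(137 + 212 \left(- \frac{31}{6}\right)\right) + 2098822 = \left(137 - \frac{3286}{3}\right) + 2098822 = - \frac{2875}{3} + 2098822 = \frac{6293591}{3}$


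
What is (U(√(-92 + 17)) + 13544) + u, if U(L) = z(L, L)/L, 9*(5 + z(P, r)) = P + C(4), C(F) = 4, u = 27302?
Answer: 367615/9 + 41*I*√3/135 ≈ 40846.0 + 0.52603*I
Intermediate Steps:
z(P, r) = -41/9 + P/9 (z(P, r) = -5 + (P + 4)/9 = -5 + (4 + P)/9 = -5 + (4/9 + P/9) = -41/9 + P/9)
U(L) = (-41/9 + L/9)/L
(U(√(-92 + 17)) + 13544) + u = ((-41 + √(-92 + 17))/(9*(√(-92 + 17))) + 13544) + 27302 = ((-41 + √(-75))/(9*(√(-75))) + 13544) + 27302 = ((-41 + 5*I*√3)/(9*((5*I*√3))) + 13544) + 27302 = ((-I*√3/15)*(-41 + 5*I*√3)/9 + 13544) + 27302 = (-I*√3*(-41 + 5*I*√3)/135 + 13544) + 27302 = (13544 - I*√3*(-41 + 5*I*√3)/135) + 27302 = 40846 - I*√3*(-41 + 5*I*√3)/135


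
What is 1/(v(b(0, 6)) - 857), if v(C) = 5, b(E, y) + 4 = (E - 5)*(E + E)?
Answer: -1/852 ≈ -0.0011737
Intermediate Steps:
b(E, y) = -4 + 2*E*(-5 + E) (b(E, y) = -4 + (E - 5)*(E + E) = -4 + (-5 + E)*(2*E) = -4 + 2*E*(-5 + E))
1/(v(b(0, 6)) - 857) = 1/(5 - 857) = 1/(-852) = -1/852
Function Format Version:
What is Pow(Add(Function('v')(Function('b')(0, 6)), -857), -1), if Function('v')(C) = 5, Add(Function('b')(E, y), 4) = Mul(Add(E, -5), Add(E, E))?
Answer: Rational(-1, 852) ≈ -0.0011737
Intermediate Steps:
Function('b')(E, y) = Add(-4, Mul(2, E, Add(-5, E))) (Function('b')(E, y) = Add(-4, Mul(Add(E, -5), Add(E, E))) = Add(-4, Mul(Add(-5, E), Mul(2, E))) = Add(-4, Mul(2, E, Add(-5, E))))
Pow(Add(Function('v')(Function('b')(0, 6)), -857), -1) = Pow(Add(5, -857), -1) = Pow(-852, -1) = Rational(-1, 852)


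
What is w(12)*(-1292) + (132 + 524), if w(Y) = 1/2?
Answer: 10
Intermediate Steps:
w(Y) = 1/2
w(12)*(-1292) + (132 + 524) = (1/2)*(-1292) + (132 + 524) = -646 + 656 = 10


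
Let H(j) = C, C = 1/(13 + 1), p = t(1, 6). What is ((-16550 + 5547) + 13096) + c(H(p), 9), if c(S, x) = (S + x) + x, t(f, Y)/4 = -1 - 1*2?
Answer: 29555/14 ≈ 2111.1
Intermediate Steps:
t(f, Y) = -12 (t(f, Y) = 4*(-1 - 1*2) = 4*(-1 - 2) = 4*(-3) = -12)
p = -12
C = 1/14 ≈ 0.071429
H(j) = 1/14
c(S, x) = S + 2*x
((-16550 + 5547) + 13096) + c(H(p), 9) = ((-16550 + 5547) + 13096) + (1/14 + 2*9) = (-11003 + 13096) + (1/14 + 18) = 2093 + 253/14 = 29555/14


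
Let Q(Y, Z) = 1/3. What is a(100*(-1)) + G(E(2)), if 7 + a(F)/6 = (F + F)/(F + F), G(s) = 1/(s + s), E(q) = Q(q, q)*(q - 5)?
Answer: -73/2 ≈ -36.500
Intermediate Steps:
Q(Y, Z) = 1/3
E(q) = -5/3 + q/3 (E(q) = (q - 5)/3 = (-5 + q)/3 = -5/3 + q/3)
G(s) = 1/(2*s)
a(F) = -36 (a(F) = -42 + 6*((F + F)/(F + F)) = -42 + 6*((2*F)/((2*F))) = -42 + 6*((2*F)*(1/(2*F))) = -42 + 6*1 = -42 + 6 = -36)
a(100*(-1)) + G(E(2)) = -36 + 1/(2*(-5/3 + (1/3)*2)) = -36 + 1/(2*(-5/3 + 2/3)) = -36 + (1/2)/(-1) = -36 + (1/2)*(-1) = -36 - 1/2 = -73/2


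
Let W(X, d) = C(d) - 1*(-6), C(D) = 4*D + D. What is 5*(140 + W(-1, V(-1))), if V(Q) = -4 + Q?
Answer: 605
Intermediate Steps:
C(D) = 5*D
W(X, d) = 6 + 5*d (W(X, d) = 5*d - 1*(-6) = 5*d + 6 = 6 + 5*d)
5*(140 + W(-1, V(-1))) = 5*(140 + (6 + 5*(-4 - 1))) = 5*(140 + (6 + 5*(-5))) = 5*(140 + (6 - 25)) = 5*(140 - 19) = 5*121 = 605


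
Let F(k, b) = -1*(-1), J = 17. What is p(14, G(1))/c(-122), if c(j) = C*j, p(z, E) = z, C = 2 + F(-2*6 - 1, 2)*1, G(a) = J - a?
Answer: -7/183 ≈ -0.038251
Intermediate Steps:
F(k, b) = 1
G(a) = 17 - a
C = 3 (C = 2 + 1*1 = 2 + 1 = 3)
c(j) = 3*j
p(14, G(1))/c(-122) = 14/((3*(-122))) = 14/(-366) = 14*(-1/366) = -7/183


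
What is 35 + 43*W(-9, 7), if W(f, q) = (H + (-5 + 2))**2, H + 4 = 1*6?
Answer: 78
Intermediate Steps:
H = 2 (H = -4 + 1*6 = -4 + 6 = 2)
W(f, q) = 1 (W(f, q) = (2 + (-5 + 2))**2 = (2 - 3)**2 = (-1)**2 = 1)
35 + 43*W(-9, 7) = 35 + 43*1 = 35 + 43 = 78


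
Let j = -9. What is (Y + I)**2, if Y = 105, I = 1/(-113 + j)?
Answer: 164070481/14884 ≈ 11023.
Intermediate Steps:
I = -1/122 (I = 1/(-113 - 9) = 1/(-122) = -1/122 ≈ -0.0081967)
(Y + I)**2 = (105 - 1/122)**2 = (12809/122)**2 = 164070481/14884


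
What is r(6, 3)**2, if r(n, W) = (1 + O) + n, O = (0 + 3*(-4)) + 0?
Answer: 25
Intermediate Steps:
O = -12 (O = (0 - 12) + 0 = -12 + 0 = -12)
r(n, W) = -11 + n (r(n, W) = (1 - 12) + n = -11 + n)
r(6, 3)**2 = (-11 + 6)**2 = (-5)**2 = 25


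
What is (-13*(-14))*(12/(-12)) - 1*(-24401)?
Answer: 24219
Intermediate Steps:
(-13*(-14))*(12/(-12)) - 1*(-24401) = 182*(12*(-1/12)) + 24401 = 182*(-1) + 24401 = -182 + 24401 = 24219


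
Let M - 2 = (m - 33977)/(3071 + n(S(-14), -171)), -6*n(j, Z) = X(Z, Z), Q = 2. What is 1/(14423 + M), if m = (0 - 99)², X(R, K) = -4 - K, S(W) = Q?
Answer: 18259/263241019 ≈ 6.9362e-5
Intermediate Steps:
S(W) = 2
m = 9801 (m = (-99)² = 9801)
n(j, Z) = ⅔ + Z/6 (n(j, Z) = -(-4 - Z)/6 = ⅔ + Z/6)
M = -108538/18259 (M = 2 + (9801 - 33977)/(3071 + (⅔ + (⅙)*(-171))) = 2 - 24176/(3071 + (⅔ - 57/2)) = 2 - 24176/(3071 - 167/6) = 2 - 24176/18259/6 = 2 - 24176*6/18259 = 2 - 145056/18259 = -108538/18259 ≈ -5.9444)
1/(14423 + M) = 1/(14423 - 108538/18259) = 1/(263241019/18259) = 18259/263241019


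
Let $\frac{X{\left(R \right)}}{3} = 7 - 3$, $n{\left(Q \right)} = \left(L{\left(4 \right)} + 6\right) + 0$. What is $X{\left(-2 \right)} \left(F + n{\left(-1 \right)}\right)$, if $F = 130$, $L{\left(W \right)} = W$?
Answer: $1680$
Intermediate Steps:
$n{\left(Q \right)} = 10$ ($n{\left(Q \right)} = \left(4 + 6\right) + 0 = 10 + 0 = 10$)
$X{\left(R \right)} = 12$ ($X{\left(R \right)} = 3 \left(7 - 3\right) = 3 \cdot 4 = 12$)
$X{\left(-2 \right)} \left(F + n{\left(-1 \right)}\right) = 12 \left(130 + 10\right) = 12 \cdot 140 = 1680$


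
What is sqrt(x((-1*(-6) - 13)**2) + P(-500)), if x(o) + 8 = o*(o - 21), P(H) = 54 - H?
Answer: sqrt(1918) ≈ 43.795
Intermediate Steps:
x(o) = -8 + o*(-21 + o) (x(o) = -8 + o*(o - 21) = -8 + o*(-21 + o))
sqrt(x((-1*(-6) - 13)**2) + P(-500)) = sqrt((-8 + ((-1*(-6) - 13)**2)**2 - 21*(-1*(-6) - 13)**2) + (54 - 1*(-500))) = sqrt((-8 + ((6 - 13)**2)**2 - 21*(6 - 13)**2) + (54 + 500)) = sqrt((-8 + ((-7)**2)**2 - 21*(-7)**2) + 554) = sqrt((-8 + 49**2 - 21*49) + 554) = sqrt((-8 + 2401 - 1029) + 554) = sqrt(1364 + 554) = sqrt(1918)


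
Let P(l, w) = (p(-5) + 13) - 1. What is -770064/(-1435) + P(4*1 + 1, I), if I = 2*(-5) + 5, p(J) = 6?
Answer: 795894/1435 ≈ 554.63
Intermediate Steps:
I = -5 (I = -10 + 5 = -5)
P(l, w) = 18 (P(l, w) = (6 + 13) - 1 = 19 - 1 = 18)
-770064/(-1435) + P(4*1 + 1, I) = -770064/(-1435) + 18 = -770064*(-1)/1435 + 18 = -1464*(-526/1435) + 18 = 770064/1435 + 18 = 795894/1435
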